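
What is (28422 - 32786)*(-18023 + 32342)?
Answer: -62488116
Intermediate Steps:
(28422 - 32786)*(-18023 + 32342) = -4364*14319 = -62488116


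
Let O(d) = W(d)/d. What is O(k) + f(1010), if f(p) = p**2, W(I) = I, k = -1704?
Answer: 1020101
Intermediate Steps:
O(d) = 1 (O(d) = d/d = 1)
O(k) + f(1010) = 1 + 1010**2 = 1 + 1020100 = 1020101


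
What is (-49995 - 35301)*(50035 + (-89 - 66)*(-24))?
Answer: -4585086480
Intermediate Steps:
(-49995 - 35301)*(50035 + (-89 - 66)*(-24)) = -85296*(50035 - 155*(-24)) = -85296*(50035 + 3720) = -85296*53755 = -4585086480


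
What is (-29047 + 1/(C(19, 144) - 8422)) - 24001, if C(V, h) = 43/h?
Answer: -64332635944/1212725 ≈ -53048.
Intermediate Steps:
(-29047 + 1/(C(19, 144) - 8422)) - 24001 = (-29047 + 1/(43/144 - 8422)) - 24001 = (-29047 + 1/(-1212725/144)) - 24001 = (-29047 - 144/1212725) - 24001 = -35226023219/1212725 - 24001 = -64332635944/1212725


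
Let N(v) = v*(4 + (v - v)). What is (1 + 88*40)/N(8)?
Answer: 3521/32 ≈ 110.03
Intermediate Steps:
N(v) = 4*v (N(v) = v*(4 + 0) = v*4 = 4*v)
(1 + 88*40)/N(8) = (1 + 88*40)/((4*8)) = (1 + 3520)/32 = 3521*(1/32) = 3521/32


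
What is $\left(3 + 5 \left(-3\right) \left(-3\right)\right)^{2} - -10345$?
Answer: $12649$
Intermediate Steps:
$\left(3 + 5 \left(-3\right) \left(-3\right)\right)^{2} - -10345 = \left(3 - -45\right)^{2} + 10345 = \left(3 + 45\right)^{2} + 10345 = 48^{2} + 10345 = 2304 + 10345 = 12649$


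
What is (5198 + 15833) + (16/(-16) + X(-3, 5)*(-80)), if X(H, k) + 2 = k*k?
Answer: 19190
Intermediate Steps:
X(H, k) = -2 + k² (X(H, k) = -2 + k*k = -2 + k²)
(5198 + 15833) + (16/(-16) + X(-3, 5)*(-80)) = (5198 + 15833) + (16/(-16) + (-2 + 5²)*(-80)) = 21031 + (16*(-1/16) + (-2 + 25)*(-80)) = 21031 + (-1 + 23*(-80)) = 21031 + (-1 - 1840) = 21031 - 1841 = 19190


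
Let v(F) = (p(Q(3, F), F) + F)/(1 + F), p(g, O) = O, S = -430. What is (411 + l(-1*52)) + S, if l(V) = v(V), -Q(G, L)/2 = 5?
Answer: -865/51 ≈ -16.961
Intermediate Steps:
Q(G, L) = -10 (Q(G, L) = -2*5 = -10)
v(F) = 2*F/(1 + F) (v(F) = (F + F)/(1 + F) = (2*F)/(1 + F) = 2*F/(1 + F))
l(V) = 2*V/(1 + V)
(411 + l(-1*52)) + S = (411 + 2*(-1*52)/(1 - 1*52)) - 430 = (411 + 2*(-52)/(1 - 52)) - 430 = (411 + 2*(-52)/(-51)) - 430 = (411 + 2*(-52)*(-1/51)) - 430 = (411 + 104/51) - 430 = 21065/51 - 430 = -865/51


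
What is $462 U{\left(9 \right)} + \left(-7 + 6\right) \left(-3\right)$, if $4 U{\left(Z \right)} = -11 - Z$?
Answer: $-2307$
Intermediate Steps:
$U{\left(Z \right)} = - \frac{11}{4} - \frac{Z}{4}$ ($U{\left(Z \right)} = \frac{-11 - Z}{4} = - \frac{11}{4} - \frac{Z}{4}$)
$462 U{\left(9 \right)} + \left(-7 + 6\right) \left(-3\right) = 462 \left(- \frac{11}{4} - \frac{9}{4}\right) + \left(-7 + 6\right) \left(-3\right) = 462 \left(- \frac{11}{4} - \frac{9}{4}\right) - -3 = 462 \left(-5\right) + 3 = -2310 + 3 = -2307$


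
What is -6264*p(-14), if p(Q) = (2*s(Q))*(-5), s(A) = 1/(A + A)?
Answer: -15660/7 ≈ -2237.1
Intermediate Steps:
s(A) = 1/(2*A)
p(Q) = -5/Q (p(Q) = (2*(1/(2*Q)))*(-5) = -5/Q)
-6264*p(-14) = -(-31320)/(-14) = -(-31320)*(-1)/14 = -6264*5/14 = -15660/7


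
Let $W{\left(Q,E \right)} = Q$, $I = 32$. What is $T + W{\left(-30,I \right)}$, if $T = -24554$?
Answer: $-24584$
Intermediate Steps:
$T + W{\left(-30,I \right)} = -24554 - 30 = -24584$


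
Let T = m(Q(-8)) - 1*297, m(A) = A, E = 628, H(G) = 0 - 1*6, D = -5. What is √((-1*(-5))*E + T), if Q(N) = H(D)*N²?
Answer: √2459 ≈ 49.588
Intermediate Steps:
H(G) = -6 (H(G) = 0 - 6 = -6)
Q(N) = -6*N²
T = -681 (T = -6*(-8)² - 1*297 = -6*64 - 297 = -384 - 297 = -681)
√((-1*(-5))*E + T) = √(-1*(-5)*628 - 681) = √(5*628 - 681) = √(3140 - 681) = √2459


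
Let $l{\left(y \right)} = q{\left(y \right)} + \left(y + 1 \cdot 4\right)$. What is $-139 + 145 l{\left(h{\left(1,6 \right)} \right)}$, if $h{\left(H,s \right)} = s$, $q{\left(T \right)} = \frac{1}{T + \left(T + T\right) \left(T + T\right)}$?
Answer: $\frac{39359}{30} \approx 1312.0$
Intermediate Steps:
$q{\left(T \right)} = \frac{1}{T + 4 T^{2}}$ ($q{\left(T \right)} = \frac{1}{T + 2 T 2 T} = \frac{1}{T + 4 T^{2}}$)
$l{\left(y \right)} = 4 + y + \frac{1}{y \left(1 + 4 y\right)}$ ($l{\left(y \right)} = \frac{1}{y \left(1 + 4 y\right)} + \left(y + 1 \cdot 4\right) = \frac{1}{y \left(1 + 4 y\right)} + \left(y + 4\right) = \frac{1}{y \left(1 + 4 y\right)} + \left(4 + y\right) = 4 + y + \frac{1}{y \left(1 + 4 y\right)}$)
$-139 + 145 l{\left(h{\left(1,6 \right)} \right)} = -139 + 145 \frac{1 + 6 \left(1 + 4 \cdot 6\right) \left(4 + 6\right)}{6 \left(1 + 4 \cdot 6\right)} = -139 + 145 \frac{1 + 6 \left(1 + 24\right) 10}{6 \left(1 + 24\right)} = -139 + 145 \frac{1 + 6 \cdot 25 \cdot 10}{6 \cdot 25} = -139 + 145 \cdot \frac{1}{6} \cdot \frac{1}{25} \left(1 + 1500\right) = -139 + 145 \cdot \frac{1}{6} \cdot \frac{1}{25} \cdot 1501 = -139 + 145 \cdot \frac{1501}{150} = -139 + \frac{43529}{30} = \frac{39359}{30}$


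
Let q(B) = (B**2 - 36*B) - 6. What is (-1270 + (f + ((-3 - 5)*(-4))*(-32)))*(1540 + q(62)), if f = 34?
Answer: -7109960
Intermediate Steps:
q(B) = -6 + B**2 - 36*B
(-1270 + (f + ((-3 - 5)*(-4))*(-32)))*(1540 + q(62)) = (-1270 + (34 + ((-3 - 5)*(-4))*(-32)))*(1540 + (-6 + 62**2 - 36*62)) = (-1270 + (34 - 8*(-4)*(-32)))*(1540 + (-6 + 3844 - 2232)) = (-1270 + (34 + 32*(-32)))*(1540 + 1606) = (-1270 + (34 - 1024))*3146 = (-1270 - 990)*3146 = -2260*3146 = -7109960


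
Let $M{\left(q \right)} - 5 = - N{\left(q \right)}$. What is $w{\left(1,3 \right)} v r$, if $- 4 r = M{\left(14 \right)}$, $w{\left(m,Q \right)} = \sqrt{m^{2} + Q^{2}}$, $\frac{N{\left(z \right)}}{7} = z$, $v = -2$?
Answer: $- \frac{93 \sqrt{10}}{2} \approx -147.05$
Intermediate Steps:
$N{\left(z \right)} = 7 z$
$M{\left(q \right)} = 5 - 7 q$
$w{\left(m,Q \right)} = \sqrt{Q^{2} + m^{2}}$
$r = \frac{93}{4}$ ($r = - \frac{5 - 98}{4} = \left(- \frac{1}{4}\right) \left(-93\right) = \frac{93}{4} \approx 23.25$)
$w{\left(1,3 \right)} v r = \sqrt{3^{2} + 1^{2}} \left(-2\right) \frac{93}{4} = \sqrt{9 + 1} \left(-2\right) \frac{93}{4} = \sqrt{10} \left(-2\right) \frac{93}{4} = - 2 \sqrt{10} \cdot \frac{93}{4} = - \frac{93 \sqrt{10}}{2}$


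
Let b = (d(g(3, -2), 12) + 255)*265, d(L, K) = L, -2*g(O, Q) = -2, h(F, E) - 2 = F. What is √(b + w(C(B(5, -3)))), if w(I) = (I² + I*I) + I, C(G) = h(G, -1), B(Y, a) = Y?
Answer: √67945 ≈ 260.66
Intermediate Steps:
h(F, E) = 2 + F
g(O, Q) = 1 (g(O, Q) = -½*(-2) = 1)
C(G) = 2 + G
b = 67840 (b = (1 + 255)*265 = 256*265 = 67840)
w(I) = I + 2*I² (w(I) = (I² + I²) + I = 2*I² + I = I + 2*I²)
√(b + w(C(B(5, -3)))) = √(67840 + (2 + 5)*(1 + 2*(2 + 5))) = √(67840 + 7*(1 + 2*7)) = √(67840 + 7*(1 + 14)) = √(67840 + 7*15) = √(67840 + 105) = √67945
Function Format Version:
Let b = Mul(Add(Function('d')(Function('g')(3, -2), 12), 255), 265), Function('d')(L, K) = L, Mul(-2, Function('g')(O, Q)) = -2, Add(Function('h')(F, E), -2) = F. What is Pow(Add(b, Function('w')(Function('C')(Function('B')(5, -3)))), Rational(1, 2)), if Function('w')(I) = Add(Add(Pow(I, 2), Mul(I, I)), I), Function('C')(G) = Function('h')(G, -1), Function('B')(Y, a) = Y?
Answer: Pow(67945, Rational(1, 2)) ≈ 260.66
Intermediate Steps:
Function('h')(F, E) = Add(2, F)
Function('g')(O, Q) = 1 (Function('g')(O, Q) = Mul(Rational(-1, 2), -2) = 1)
Function('C')(G) = Add(2, G)
b = 67840 (b = Mul(Add(1, 255), 265) = Mul(256, 265) = 67840)
Function('w')(I) = Add(I, Mul(2, Pow(I, 2))) (Function('w')(I) = Add(Add(Pow(I, 2), Pow(I, 2)), I) = Add(Mul(2, Pow(I, 2)), I) = Add(I, Mul(2, Pow(I, 2))))
Pow(Add(b, Function('w')(Function('C')(Function('B')(5, -3)))), Rational(1, 2)) = Pow(Add(67840, Mul(Add(2, 5), Add(1, Mul(2, Add(2, 5))))), Rational(1, 2)) = Pow(Add(67840, Mul(7, Add(1, Mul(2, 7)))), Rational(1, 2)) = Pow(Add(67840, Mul(7, Add(1, 14))), Rational(1, 2)) = Pow(Add(67840, Mul(7, 15)), Rational(1, 2)) = Pow(Add(67840, 105), Rational(1, 2)) = Pow(67945, Rational(1, 2))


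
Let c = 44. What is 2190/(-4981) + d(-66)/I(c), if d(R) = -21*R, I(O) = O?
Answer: 309423/9962 ≈ 31.060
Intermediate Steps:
2190/(-4981) + d(-66)/I(c) = 2190/(-4981) - 21*(-66)/44 = 2190*(-1/4981) + 1386*(1/44) = -2190/4981 + 63/2 = 309423/9962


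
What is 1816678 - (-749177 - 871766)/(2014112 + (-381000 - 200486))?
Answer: 2602621757371/1432626 ≈ 1.8167e+6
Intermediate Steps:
1816678 - (-749177 - 871766)/(2014112 + (-381000 - 200486)) = 1816678 - (-1620943)/(2014112 - 581486) = 1816678 - (-1620943)/1432626 = 1816678 - 1*(-1620943/1432626) = 1816678 + 1620943/1432626 = 2602621757371/1432626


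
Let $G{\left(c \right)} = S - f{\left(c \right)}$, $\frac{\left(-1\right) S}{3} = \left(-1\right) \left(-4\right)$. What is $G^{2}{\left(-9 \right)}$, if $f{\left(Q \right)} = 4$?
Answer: $256$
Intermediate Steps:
$S = -12$ ($S = - 3 \left(\left(-1\right) \left(-4\right)\right) = \left(-3\right) 4 = -12$)
$G{\left(c \right)} = -16$ ($G{\left(c \right)} = -12 - 4 = -16$)
$G^{2}{\left(-9 \right)} = \left(-16\right)^{2} = 256$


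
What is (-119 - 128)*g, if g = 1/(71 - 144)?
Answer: 247/73 ≈ 3.3836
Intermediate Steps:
g = -1/73 (g = 1/(-73) = -1/73 ≈ -0.013699)
(-119 - 128)*g = (-119 - 128)*(-1/73) = -247*(-1/73) = 247/73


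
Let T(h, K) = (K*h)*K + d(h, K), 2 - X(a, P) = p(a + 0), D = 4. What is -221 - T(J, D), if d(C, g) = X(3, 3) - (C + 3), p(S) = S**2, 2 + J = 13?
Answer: -376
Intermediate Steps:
J = 11 (J = -2 + 13 = 11)
X(a, P) = 2 - a**2 (X(a, P) = 2 - (a + 0)**2 = 2 - a**2)
d(C, g) = -10 - C (d(C, g) = (2 - 1*3**2) - (C + 3) = (2 - 1*9) - (3 + C) = (2 - 9) + (-3 - C) = -7 + (-3 - C) = -10 - C)
T(h, K) = -10 - h + h*K**2 (T(h, K) = (K*h)*K + (-10 - h) = h*K**2 + (-10 - h) = -10 - h + h*K**2)
-221 - T(J, D) = -221 - (-10 - 1*11 + 11*4**2) = -221 - (-10 - 11 + 11*16) = -221 - (-10 - 11 + 176) = -221 - 1*155 = -221 - 155 = -376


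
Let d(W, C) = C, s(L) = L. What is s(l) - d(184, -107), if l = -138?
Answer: -31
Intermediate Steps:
s(l) - d(184, -107) = -138 - 1*(-107) = -138 + 107 = -31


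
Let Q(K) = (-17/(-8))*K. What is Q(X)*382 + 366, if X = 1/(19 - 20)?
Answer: -1783/4 ≈ -445.75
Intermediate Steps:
X = -1 (X = 1/(-1) = -1)
Q(K) = 17*K/8 (Q(K) = (-17*(-1)/8)*K = (-1*(-17/8))*K = 17*K/8)
Q(X)*382 + 366 = ((17/8)*(-1))*382 + 366 = -17/8*382 + 366 = -3247/4 + 366 = -1783/4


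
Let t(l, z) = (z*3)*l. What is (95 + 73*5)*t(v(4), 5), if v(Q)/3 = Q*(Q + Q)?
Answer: 662400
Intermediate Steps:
v(Q) = 6*Q² (v(Q) = 3*(Q*(Q + Q)) = 3*(Q*(2*Q)) = 3*(2*Q²) = 6*Q²)
t(l, z) = 3*l*z (t(l, z) = (3*z)*l = 3*l*z)
(95 + 73*5)*t(v(4), 5) = (95 + 73*5)*(3*(6*4²)*5) = (95 + 365)*(3*(6*16)*5) = 460*(3*96*5) = 460*1440 = 662400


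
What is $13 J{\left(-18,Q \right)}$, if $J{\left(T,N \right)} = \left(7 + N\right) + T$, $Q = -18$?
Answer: $-377$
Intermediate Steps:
$J{\left(T,N \right)} = 7 + N + T$
$13 J{\left(-18,Q \right)} = 13 \left(7 - 18 - 18\right) = 13 \left(-29\right) = -377$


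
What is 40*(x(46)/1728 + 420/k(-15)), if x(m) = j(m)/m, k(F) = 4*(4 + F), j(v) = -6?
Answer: -6955255/18216 ≈ -381.82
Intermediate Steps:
k(F) = 16 + 4*F
x(m) = -6/m
40*(x(46)/1728 + 420/k(-15)) = 40*(-6/46/1728 + 420/(16 + 4*(-15))) = 40*(-6*1/46*(1/1728) + 420/(16 - 60)) = 40*(-3/23*1/1728 + 420/(-44)) = 40*(-1/13248 + 420*(-1/44)) = 40*(-1/13248 - 105/11) = 40*(-1391051/145728) = -6955255/18216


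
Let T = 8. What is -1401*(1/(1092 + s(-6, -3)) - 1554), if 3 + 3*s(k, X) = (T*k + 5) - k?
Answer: 7045266141/3236 ≈ 2.1772e+6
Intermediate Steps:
s(k, X) = 2/3 + 7*k/3 (s(k, X) = -1 + ((8*k + 5) - k)/3 = -1 + ((5 + 8*k) - k)/3 = -1 + (5 + 7*k)/3 = -1 + (5/3 + 7*k/3) = 2/3 + 7*k/3)
-1401*(1/(1092 + s(-6, -3)) - 1554) = -1401*(1/(1092 + (2/3 + (7/3)*(-6))) - 1554) = -1401*(1/(1092 + (2/3 - 14)) - 1554) = -1401*(1/(1092 - 40/3) - 1554) = -1401*(1/(3236/3) - 1554) = -1401*(3/3236 - 1554) = -1401*(-5028741/3236) = 7045266141/3236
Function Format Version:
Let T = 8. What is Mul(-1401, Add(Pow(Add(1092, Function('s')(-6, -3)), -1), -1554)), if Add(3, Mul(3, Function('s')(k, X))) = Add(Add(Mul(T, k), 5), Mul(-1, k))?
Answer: Rational(7045266141, 3236) ≈ 2.1772e+6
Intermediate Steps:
Function('s')(k, X) = Add(Rational(2, 3), Mul(Rational(7, 3), k)) (Function('s')(k, X) = Add(-1, Mul(Rational(1, 3), Add(Add(Mul(8, k), 5), Mul(-1, k)))) = Add(-1, Mul(Rational(1, 3), Add(Add(5, Mul(8, k)), Mul(-1, k)))) = Add(-1, Mul(Rational(1, 3), Add(5, Mul(7, k)))) = Add(-1, Add(Rational(5, 3), Mul(Rational(7, 3), k))) = Add(Rational(2, 3), Mul(Rational(7, 3), k)))
Mul(-1401, Add(Pow(Add(1092, Function('s')(-6, -3)), -1), -1554)) = Mul(-1401, Add(Pow(Add(1092, Add(Rational(2, 3), Mul(Rational(7, 3), -6))), -1), -1554)) = Mul(-1401, Add(Pow(Add(1092, Add(Rational(2, 3), -14)), -1), -1554)) = Mul(-1401, Add(Pow(Add(1092, Rational(-40, 3)), -1), -1554)) = Mul(-1401, Add(Pow(Rational(3236, 3), -1), -1554)) = Mul(-1401, Add(Rational(3, 3236), -1554)) = Mul(-1401, Rational(-5028741, 3236)) = Rational(7045266141, 3236)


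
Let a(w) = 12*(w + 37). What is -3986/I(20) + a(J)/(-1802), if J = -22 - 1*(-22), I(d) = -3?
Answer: 3590720/2703 ≈ 1328.4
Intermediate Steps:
J = 0 (J = -22 + 22 = 0)
a(w) = 444 + 12*w (a(w) = 12*(37 + w) = 444 + 12*w)
-3986/I(20) + a(J)/(-1802) = -3986/(-3) + (444 + 12*0)/(-1802) = -3986*(-⅓) + (444 + 0)*(-1/1802) = 3986/3 + 444*(-1/1802) = 3986/3 - 222/901 = 3590720/2703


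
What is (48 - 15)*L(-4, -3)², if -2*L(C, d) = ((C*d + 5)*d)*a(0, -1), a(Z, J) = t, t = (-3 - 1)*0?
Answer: 0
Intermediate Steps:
t = 0 (t = -4*0 = 0)
a(Z, J) = 0
L(C, d) = 0 (L(C, d) = -(C*d + 5)*d*0/2 = -(5 + C*d)*d*0/2 = -d*(5 + C*d)*0/2 = -½*0 = 0)
(48 - 15)*L(-4, -3)² = (48 - 15)*0² = 33*0 = 0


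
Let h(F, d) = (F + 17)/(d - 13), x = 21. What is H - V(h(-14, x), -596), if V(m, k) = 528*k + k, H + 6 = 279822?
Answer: 595100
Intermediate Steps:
H = 279816 (H = -6 + 279822 = 279816)
h(F, d) = (17 + F)/(-13 + d)
V(m, k) = 529*k
H - V(h(-14, x), -596) = 279816 - 529*(-596) = 279816 - 1*(-315284) = 279816 + 315284 = 595100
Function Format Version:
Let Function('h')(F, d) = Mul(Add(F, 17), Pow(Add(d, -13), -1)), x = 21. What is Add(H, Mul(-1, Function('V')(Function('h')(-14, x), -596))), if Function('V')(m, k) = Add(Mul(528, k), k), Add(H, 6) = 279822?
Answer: 595100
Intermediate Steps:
H = 279816 (H = Add(-6, 279822) = 279816)
Function('h')(F, d) = Mul(Pow(Add(-13, d), -1), Add(17, F)) (Function('h')(F, d) = Mul(Add(17, F), Pow(Add(-13, d), -1)) = Mul(Pow(Add(-13, d), -1), Add(17, F)))
Function('V')(m, k) = Mul(529, k)
Add(H, Mul(-1, Function('V')(Function('h')(-14, x), -596))) = Add(279816, Mul(-1, Mul(529, -596))) = Add(279816, Mul(-1, -315284)) = Add(279816, 315284) = 595100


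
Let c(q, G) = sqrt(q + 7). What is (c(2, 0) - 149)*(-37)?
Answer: 5402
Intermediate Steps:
c(q, G) = sqrt(7 + q)
(c(2, 0) - 149)*(-37) = (sqrt(7 + 2) - 149)*(-37) = (sqrt(9) - 149)*(-37) = (3 - 149)*(-37) = -146*(-37) = 5402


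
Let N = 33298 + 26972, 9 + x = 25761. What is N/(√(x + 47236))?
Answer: 30135*√18247/18247 ≈ 223.09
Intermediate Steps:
x = 25752 (x = -9 + 25761 = 25752)
N = 60270
N/(√(x + 47236)) = 60270/(√(25752 + 47236)) = 60270/(√72988) = 60270/((2*√18247)) = 60270*(√18247/36494) = 30135*√18247/18247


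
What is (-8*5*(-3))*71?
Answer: 8520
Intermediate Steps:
(-8*5*(-3))*71 = -40*(-3)*71 = 120*71 = 8520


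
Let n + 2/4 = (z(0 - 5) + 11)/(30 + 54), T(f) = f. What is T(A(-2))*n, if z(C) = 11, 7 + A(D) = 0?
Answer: 5/3 ≈ 1.6667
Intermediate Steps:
A(D) = -7 (A(D) = -7 + 0 = -7)
n = -5/21 (n = -1/2 + (11 + 11)/(30 + 54) = -1/2 + 22/84 = -1/2 + 22*(1/84) = -1/2 + 11/42 = -5/21 ≈ -0.23810)
T(A(-2))*n = -7*(-5/21) = 5/3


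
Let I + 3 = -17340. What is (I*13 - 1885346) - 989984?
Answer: -3100789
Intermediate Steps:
I = -17343 (I = -3 - 17340 = -17343)
(I*13 - 1885346) - 989984 = (-17343*13 - 1885346) - 989984 = (-225459 - 1885346) - 989984 = -2110805 - 989984 = -3100789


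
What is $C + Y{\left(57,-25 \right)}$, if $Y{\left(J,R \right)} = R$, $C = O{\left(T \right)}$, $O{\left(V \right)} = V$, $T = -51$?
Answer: $-76$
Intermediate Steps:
$C = -51$
$C + Y{\left(57,-25 \right)} = -51 - 25 = -76$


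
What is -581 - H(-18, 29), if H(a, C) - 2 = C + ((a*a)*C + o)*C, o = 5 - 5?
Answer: -273096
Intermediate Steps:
o = 0
H(a, C) = 2 + C + C²*a² (H(a, C) = 2 + (C + ((a*a)*C + 0)*C) = 2 + (C + (a²*C + 0)*C) = 2 + (C + (C*a² + 0)*C) = 2 + (C + (C*a²)*C) = 2 + (C + C²*a²) = 2 + C + C²*a²)
-581 - H(-18, 29) = -581 - (2 + 29 + 29²*(-18)²) = -581 - (2 + 29 + 841*324) = -581 - (2 + 29 + 272484) = -581 - 1*272515 = -581 - 272515 = -273096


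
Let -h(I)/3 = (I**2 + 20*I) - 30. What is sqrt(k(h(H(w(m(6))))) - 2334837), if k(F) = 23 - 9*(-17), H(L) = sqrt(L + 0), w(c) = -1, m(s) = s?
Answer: I*sqrt(2334661) ≈ 1528.0*I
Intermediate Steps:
H(L) = sqrt(L)
h(I) = 90 - 60*I - 3*I**2 (h(I) = -3*((I**2 + 20*I) - 30) = -3*(-30 + I**2 + 20*I) = 90 - 60*I - 3*I**2)
k(F) = 176 (k(F) = 23 + 153 = 176)
sqrt(k(h(H(w(m(6))))) - 2334837) = sqrt(176 - 2334837) = sqrt(-2334661) = I*sqrt(2334661)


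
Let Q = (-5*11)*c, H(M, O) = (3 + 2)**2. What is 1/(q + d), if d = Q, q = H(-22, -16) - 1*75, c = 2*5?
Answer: -1/600 ≈ -0.0016667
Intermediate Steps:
H(M, O) = 25 (H(M, O) = 5**2 = 25)
c = 10
Q = -550 (Q = -5*11*10 = -55*10 = -550)
q = -50 (q = 25 - 1*75 = 25 - 75 = -50)
d = -550
1/(q + d) = 1/(-50 - 550) = 1/(-600) = -1/600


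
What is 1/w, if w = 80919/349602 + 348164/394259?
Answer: 45944578306/51207291583 ≈ 0.89723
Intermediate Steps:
w = 51207291583/45944578306 (w = 80919*(1/349602) + 348164*(1/394259) = 26973/116534 + 348164/394259 = 51207291583/45944578306 ≈ 1.1145)
1/w = 1/(51207291583/45944578306) = 45944578306/51207291583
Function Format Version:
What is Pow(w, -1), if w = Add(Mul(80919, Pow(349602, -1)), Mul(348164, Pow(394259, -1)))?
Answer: Rational(45944578306, 51207291583) ≈ 0.89723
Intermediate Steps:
w = Rational(51207291583, 45944578306) (w = Add(Mul(80919, Rational(1, 349602)), Mul(348164, Rational(1, 394259))) = Add(Rational(26973, 116534), Rational(348164, 394259)) = Rational(51207291583, 45944578306) ≈ 1.1145)
Pow(w, -1) = Pow(Rational(51207291583, 45944578306), -1) = Rational(45944578306, 51207291583)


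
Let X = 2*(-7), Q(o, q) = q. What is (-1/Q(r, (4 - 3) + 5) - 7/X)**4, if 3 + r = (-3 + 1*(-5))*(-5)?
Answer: 1/81 ≈ 0.012346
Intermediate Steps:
r = 37 (r = -3 + (-3 + 1*(-5))*(-5) = -3 + (-3 - 5)*(-5) = -3 - 8*(-5) = -3 + 40 = 37)
X = -14
(-1/Q(r, (4 - 3) + 5) - 7/X)**4 = (-1/((4 - 3) + 5) - 7/(-14))**4 = (-1/(1 + 5) - 7*(-1/14))**4 = (-1/6 + 1/2)**4 = (1/3)**4 = 1/81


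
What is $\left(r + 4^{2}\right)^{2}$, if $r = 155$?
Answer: $29241$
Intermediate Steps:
$\left(r + 4^{2}\right)^{2} = \left(155 + 4^{2}\right)^{2} = \left(155 + 16\right)^{2} = 171^{2} = 29241$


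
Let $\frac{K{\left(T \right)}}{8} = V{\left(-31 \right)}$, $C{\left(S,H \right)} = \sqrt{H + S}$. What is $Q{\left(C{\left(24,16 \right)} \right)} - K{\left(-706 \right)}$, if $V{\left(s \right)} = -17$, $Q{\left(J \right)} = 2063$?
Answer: $2199$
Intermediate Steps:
$K{\left(T \right)} = -136$ ($K{\left(T \right)} = 8 \left(-17\right) = -136$)
$Q{\left(C{\left(24,16 \right)} \right)} - K{\left(-706 \right)} = 2063 - -136 = 2063 + 136 = 2199$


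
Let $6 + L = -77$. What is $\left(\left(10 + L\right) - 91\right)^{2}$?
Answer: $26896$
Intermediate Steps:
$L = -83$ ($L = -6 - 77 = -83$)
$\left(\left(10 + L\right) - 91\right)^{2} = \left(\left(10 - 83\right) - 91\right)^{2} = \left(-73 - 91\right)^{2} = \left(-164\right)^{2} = 26896$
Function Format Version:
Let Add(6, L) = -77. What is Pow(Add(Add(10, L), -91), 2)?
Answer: 26896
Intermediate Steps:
L = -83 (L = Add(-6, -77) = -83)
Pow(Add(Add(10, L), -91), 2) = Pow(Add(Add(10, -83), -91), 2) = Pow(Add(-73, -91), 2) = Pow(-164, 2) = 26896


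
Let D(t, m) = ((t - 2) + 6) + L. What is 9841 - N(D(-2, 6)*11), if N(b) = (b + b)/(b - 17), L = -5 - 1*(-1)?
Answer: 383755/39 ≈ 9839.9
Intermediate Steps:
L = -4 (L = -5 + 1 = -4)
D(t, m) = t (D(t, m) = ((t - 2) + 6) - 4 = ((-2 + t) + 6) - 4 = (4 + t) - 4 = t)
N(b) = 2*b/(-17 + b) (N(b) = (2*b)/(-17 + b) = 2*b/(-17 + b))
9841 - N(D(-2, 6)*11) = 9841 - 2*(-2*11)/(-17 - 2*11) = 9841 - 2*(-22)/(-17 - 22) = 9841 - 2*(-22)/(-39) = 9841 - 2*(-22)*(-1)/39 = 9841 - 1*44/39 = 9841 - 44/39 = 383755/39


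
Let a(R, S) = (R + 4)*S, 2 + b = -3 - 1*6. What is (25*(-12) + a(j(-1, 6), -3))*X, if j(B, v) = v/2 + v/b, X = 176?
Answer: -56208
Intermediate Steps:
b = -11 (b = -2 + (-3 - 1*6) = -2 + (-3 - 6) = -2 - 9 = -11)
j(B, v) = 9*v/22 (j(B, v) = v/2 + v/(-11) = v*(1/2) + v*(-1/11) = v/2 - v/11 = 9*v/22)
a(R, S) = S*(4 + R) (a(R, S) = (4 + R)*S = S*(4 + R))
(25*(-12) + a(j(-1, 6), -3))*X = (25*(-12) - 3*(4 + (9/22)*6))*176 = (-300 - 3*(4 + 27/11))*176 = (-300 - 3*71/11)*176 = (-300 - 213/11)*176 = -3513/11*176 = -56208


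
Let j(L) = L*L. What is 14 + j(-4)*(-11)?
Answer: -162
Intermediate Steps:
j(L) = L**2
14 + j(-4)*(-11) = 14 + (-4)**2*(-11) = 14 + 16*(-11) = 14 - 176 = -162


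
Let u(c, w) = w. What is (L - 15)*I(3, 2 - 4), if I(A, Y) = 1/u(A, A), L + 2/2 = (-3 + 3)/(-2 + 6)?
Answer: -16/3 ≈ -5.3333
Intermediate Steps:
L = -1 (L = -1 + (-3 + 3)/(-2 + 6) = -1 + 0/4 = -1 + 0*(¼) = -1 + 0 = -1)
I(A, Y) = 1/A
(L - 15)*I(3, 2 - 4) = (-1 - 15)/3 = -16*⅓ = -16/3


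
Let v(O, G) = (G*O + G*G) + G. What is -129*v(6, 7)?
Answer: -12642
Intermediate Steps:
v(O, G) = G + G² + G*O (v(O, G) = (G*O + G²) + G = (G² + G*O) + G = G + G² + G*O)
-129*v(6, 7) = -903*(1 + 7 + 6) = -903*14 = -129*98 = -12642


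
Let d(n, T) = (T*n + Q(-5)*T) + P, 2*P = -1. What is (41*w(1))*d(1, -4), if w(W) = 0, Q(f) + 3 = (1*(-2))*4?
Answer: 0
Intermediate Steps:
Q(f) = -11 (Q(f) = -3 + (1*(-2))*4 = -3 - 2*4 = -3 - 8 = -11)
P = -½ (P = (½)*(-1) = -½ ≈ -0.50000)
d(n, T) = -½ - 11*T + T*n (d(n, T) = (T*n - 11*T) - ½ = (-11*T + T*n) - ½ = -½ - 11*T + T*n)
(41*w(1))*d(1, -4) = (41*0)*(-½ - 11*(-4) - 4*1) = 0*(-½ + 44 - 4) = 0*(79/2) = 0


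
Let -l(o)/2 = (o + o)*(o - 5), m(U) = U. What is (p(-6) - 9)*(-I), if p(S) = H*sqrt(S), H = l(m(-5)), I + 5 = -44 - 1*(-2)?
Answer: -423 - 9400*I*sqrt(6) ≈ -423.0 - 23025.0*I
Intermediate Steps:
I = -47 (I = -5 + (-44 - 1*(-2)) = -5 + (-44 + 2) = -5 - 42 = -47)
l(o) = -4*o*(-5 + o) (l(o) = -2*(o + o)*(o - 5) = -2*2*o*(-5 + o) = -4*o*(-5 + o))
H = -200 (H = 4*(-5)*(5 - 1*(-5)) = 4*(-5)*(5 + 5) = 4*(-5)*10 = -200)
p(S) = -200*sqrt(S)
(p(-6) - 9)*(-I) = (-200*I*sqrt(6) - 9)*(-1*(-47)) = (-200*I*sqrt(6) - 9)*47 = (-9 - 200*I*sqrt(6))*47 = -423 - 9400*I*sqrt(6)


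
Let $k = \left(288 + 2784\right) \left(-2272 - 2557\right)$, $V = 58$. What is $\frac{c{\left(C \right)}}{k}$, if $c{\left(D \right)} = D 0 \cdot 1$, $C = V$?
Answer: $0$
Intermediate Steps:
$C = 58$
$c{\left(D \right)} = 0$ ($c{\left(D \right)} = 0 \cdot 1 = 0$)
$k = -14834688$ ($k = 3072 \left(-4829\right) = -14834688$)
$\frac{c{\left(C \right)}}{k} = \frac{0}{-14834688} = 0 \left(- \frac{1}{14834688}\right) = 0$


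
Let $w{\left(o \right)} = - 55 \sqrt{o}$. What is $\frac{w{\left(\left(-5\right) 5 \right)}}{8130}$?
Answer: $- \frac{55 i}{1626} \approx - 0.033825 i$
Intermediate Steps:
$\frac{w{\left(\left(-5\right) 5 \right)}}{8130} = \frac{\left(-55\right) \sqrt{\left(-5\right) 5}}{8130} = - 55 \sqrt{-25} \cdot \frac{1}{8130} = - 55 \cdot 5 i \frac{1}{8130} = - 275 i \frac{1}{8130} = - \frac{55 i}{1626}$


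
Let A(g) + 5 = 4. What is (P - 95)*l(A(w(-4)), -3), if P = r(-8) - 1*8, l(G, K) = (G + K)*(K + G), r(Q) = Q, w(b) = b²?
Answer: -1776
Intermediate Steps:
A(g) = -1 (A(g) = -5 + 4 = -1)
l(G, K) = (G + K)² (l(G, K) = (G + K)*(G + K) = (G + K)²)
P = -16 (P = -8 - 1*8 = -8 - 8 = -16)
(P - 95)*l(A(w(-4)), -3) = (-16 - 95)*(-1 - 3)² = -111*(-4)² = -111*16 = -1776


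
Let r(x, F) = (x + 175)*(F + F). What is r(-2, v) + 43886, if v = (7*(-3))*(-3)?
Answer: 65684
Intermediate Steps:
v = 63 (v = -21*(-3) = 63)
r(x, F) = 2*F*(175 + x) (r(x, F) = (175 + x)*(2*F) = 2*F*(175 + x))
r(-2, v) + 43886 = 2*63*(175 - 2) + 43886 = 2*63*173 + 43886 = 21798 + 43886 = 65684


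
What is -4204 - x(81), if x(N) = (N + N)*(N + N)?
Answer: -30448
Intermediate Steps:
x(N) = 4*N**2 (x(N) = (2*N)*(2*N) = 4*N**2)
-4204 - x(81) = -4204 - 4*81**2 = -4204 - 4*6561 = -4204 - 1*26244 = -4204 - 26244 = -30448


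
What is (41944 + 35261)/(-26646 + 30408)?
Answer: 25735/1254 ≈ 20.522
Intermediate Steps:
(41944 + 35261)/(-26646 + 30408) = 77205/3762 = 77205*(1/3762) = 25735/1254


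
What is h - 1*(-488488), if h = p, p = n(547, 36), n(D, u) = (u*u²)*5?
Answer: 721768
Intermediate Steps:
n(D, u) = 5*u³ (n(D, u) = u³*5 = 5*u³)
p = 233280 (p = 5*36³ = 5*46656 = 233280)
h = 233280
h - 1*(-488488) = 233280 - 1*(-488488) = 233280 + 488488 = 721768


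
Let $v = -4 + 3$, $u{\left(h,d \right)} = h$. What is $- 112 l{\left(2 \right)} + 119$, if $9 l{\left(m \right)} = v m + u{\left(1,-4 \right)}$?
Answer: $\frac{1183}{9} \approx 131.44$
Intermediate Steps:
$v = -1$
$l{\left(m \right)} = \frac{1}{9} - \frac{m}{9}$ ($l{\left(m \right)} = \frac{- m + 1}{9} = \frac{1 - m}{9} = \frac{1}{9} - \frac{m}{9}$)
$- 112 l{\left(2 \right)} + 119 = - 112 \left(\frac{1}{9} - \frac{2}{9}\right) + 119 = \left(-112\right) \left(- \frac{1}{9}\right) + 119 = \frac{112}{9} + 119 = \frac{1183}{9}$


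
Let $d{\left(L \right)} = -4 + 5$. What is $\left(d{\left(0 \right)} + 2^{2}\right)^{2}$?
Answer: $25$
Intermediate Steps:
$d{\left(L \right)} = 1$
$\left(d{\left(0 \right)} + 2^{2}\right)^{2} = \left(1 + 2^{2}\right)^{2} = \left(1 + 4\right)^{2} = 5^{2} = 25$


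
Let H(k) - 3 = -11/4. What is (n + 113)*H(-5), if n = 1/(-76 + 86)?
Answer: 1131/40 ≈ 28.275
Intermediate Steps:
H(k) = ¼ (H(k) = 3 - 11/4 = ¼)
n = ⅒ (n = 1/10 = ⅒ ≈ 0.10000)
(n + 113)*H(-5) = (⅒ + 113)*(¼) = (1131/10)*(¼) = 1131/40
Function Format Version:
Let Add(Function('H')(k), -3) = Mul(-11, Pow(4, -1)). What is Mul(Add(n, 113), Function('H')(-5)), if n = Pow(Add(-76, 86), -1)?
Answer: Rational(1131, 40) ≈ 28.275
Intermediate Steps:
Function('H')(k) = Rational(1, 4) (Function('H')(k) = Add(3, Mul(-11, Pow(4, -1))) = Add(3, Mul(-11, Rational(1, 4))) = Add(3, Rational(-11, 4)) = Rational(1, 4))
n = Rational(1, 10) (n = Pow(10, -1) = Rational(1, 10) ≈ 0.10000)
Mul(Add(n, 113), Function('H')(-5)) = Mul(Add(Rational(1, 10), 113), Rational(1, 4)) = Mul(Rational(1131, 10), Rational(1, 4)) = Rational(1131, 40)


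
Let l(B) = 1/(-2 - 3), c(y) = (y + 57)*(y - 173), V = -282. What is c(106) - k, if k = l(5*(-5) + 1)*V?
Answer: -54887/5 ≈ -10977.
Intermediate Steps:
c(y) = (-173 + y)*(57 + y) (c(y) = (57 + y)*(-173 + y) = (-173 + y)*(57 + y))
l(B) = -⅕ (l(B) = 1/(-5) = -⅕)
k = 282/5 (k = -⅕*(-282) = 282/5 ≈ 56.400)
c(106) - k = (-9861 + 106² - 116*106) - 1*282/5 = (-9861 + 11236 - 12296) - 282/5 = -10921 - 282/5 = -54887/5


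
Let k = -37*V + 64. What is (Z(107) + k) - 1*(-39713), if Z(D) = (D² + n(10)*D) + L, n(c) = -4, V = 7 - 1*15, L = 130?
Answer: 51224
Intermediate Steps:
V = -8 (V = 7 - 15 = -8)
Z(D) = 130 + D² - 4*D (Z(D) = (D² - 4*D) + 130 = 130 + D² - 4*D)
k = 360 (k = -37*(-8) + 64 = 296 + 64 = 360)
(Z(107) + k) - 1*(-39713) = ((130 + 107² - 4*107) + 360) - 1*(-39713) = ((130 + 11449 - 428) + 360) + 39713 = (11151 + 360) + 39713 = 11511 + 39713 = 51224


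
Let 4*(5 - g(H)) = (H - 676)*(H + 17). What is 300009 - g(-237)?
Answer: 350219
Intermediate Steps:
g(H) = 5 - (-676 + H)*(17 + H)/4 (g(H) = 5 - (H - 676)*(H + 17)/4 = 5 - (-676 + H)*(17 + H)/4)
300009 - g(-237) = 300009 - (2878 - ¼*(-237)² + (659/4)*(-237)) = 300009 - (2878 - ¼*56169 - 156183/4) = 300009 - (2878 - 56169/4 - 156183/4) = 300009 - 1*(-50210) = 300009 + 50210 = 350219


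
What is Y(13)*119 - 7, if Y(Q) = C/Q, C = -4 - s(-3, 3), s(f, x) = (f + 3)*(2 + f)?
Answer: -567/13 ≈ -43.615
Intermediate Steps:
s(f, x) = (2 + f)*(3 + f) (s(f, x) = (3 + f)*(2 + f) = (2 + f)*(3 + f))
C = -4 (C = -4 - (6 + (-3)² + 5*(-3)) = -4 - (6 + 9 - 15) = -4 - 1*0 = -4 + 0 = -4)
Y(Q) = -4/Q
Y(13)*119 - 7 = -4/13*119 - 7 = -476/13 - 7 = -567/13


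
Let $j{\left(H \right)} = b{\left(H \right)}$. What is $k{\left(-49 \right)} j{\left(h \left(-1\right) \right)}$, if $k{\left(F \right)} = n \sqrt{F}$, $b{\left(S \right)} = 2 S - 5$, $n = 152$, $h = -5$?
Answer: $5320 i \approx 5320.0 i$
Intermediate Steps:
$b{\left(S \right)} = -5 + 2 S$
$k{\left(F \right)} = 152 \sqrt{F}$
$j{\left(H \right)} = -5 + 2 H$
$k{\left(-49 \right)} j{\left(h \left(-1\right) \right)} = 152 \sqrt{-49} \left(-5 + 2 \left(\left(-5\right) \left(-1\right)\right)\right) = 152 \cdot 7 i \left(-5 + 2 \cdot 5\right) = 1064 i \left(-5 + 10\right) = 1064 i 5 = 5320 i$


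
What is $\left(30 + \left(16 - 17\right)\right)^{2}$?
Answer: $841$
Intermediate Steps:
$\left(30 + \left(16 - 17\right)\right)^{2} = \left(30 - 1\right)^{2} = 29^{2} = 841$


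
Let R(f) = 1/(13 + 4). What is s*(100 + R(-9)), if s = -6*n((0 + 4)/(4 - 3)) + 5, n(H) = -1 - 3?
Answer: 49329/17 ≈ 2901.7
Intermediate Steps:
R(f) = 1/17
n(H) = -4
s = 29 (s = -6*(-4) + 5 = 24 + 5 = 29)
s*(100 + R(-9)) = 29*(100 + 1/17) = 29*(1701/17) = 49329/17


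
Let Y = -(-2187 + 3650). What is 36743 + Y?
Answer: 35280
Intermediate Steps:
Y = -1463 (Y = -1*1463 = -1463)
36743 + Y = 36743 - 1463 = 35280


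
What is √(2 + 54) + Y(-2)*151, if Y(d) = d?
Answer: -302 + 2*√14 ≈ -294.52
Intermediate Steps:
√(2 + 54) + Y(-2)*151 = √(2 + 54) - 2*151 = √56 - 302 = 2*√14 - 302 = -302 + 2*√14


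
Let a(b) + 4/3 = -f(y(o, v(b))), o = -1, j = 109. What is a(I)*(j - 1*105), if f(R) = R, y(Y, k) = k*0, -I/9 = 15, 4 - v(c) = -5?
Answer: -16/3 ≈ -5.3333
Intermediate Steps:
v(c) = 9 (v(c) = 4 - 1*(-5) = 4 + 5 = 9)
I = -135 (I = -9*15 = -135)
y(Y, k) = 0
a(b) = -4/3 (a(b) = -4/3 - 1*0 = -4/3 + 0 = -4/3)
a(I)*(j - 1*105) = -4*(109 - 1*105)/3 = -4*(109 - 105)/3 = -4/3*4 = -16/3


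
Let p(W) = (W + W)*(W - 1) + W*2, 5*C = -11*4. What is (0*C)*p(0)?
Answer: 0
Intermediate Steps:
C = -44/5 (C = (-11*4)/5 = (⅕)*(-44) = -44/5 ≈ -8.8000)
p(W) = 2*W + 2*W*(-1 + W) (p(W) = (2*W)*(-1 + W) + 2*W = 2*W*(-1 + W) + 2*W = 2*W + 2*W*(-1 + W))
(0*C)*p(0) = (0*(-44/5))*(2*0²) = 0*(2*0) = 0*0 = 0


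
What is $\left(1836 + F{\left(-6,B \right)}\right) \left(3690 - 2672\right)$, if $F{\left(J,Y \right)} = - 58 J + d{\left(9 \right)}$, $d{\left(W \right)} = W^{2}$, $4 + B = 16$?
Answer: $2305770$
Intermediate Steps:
$B = 12$ ($B = -4 + 16 = 12$)
$F{\left(J,Y \right)} = 81 - 58 J$ ($F{\left(J,Y \right)} = - 58 J + 9^{2} = - 58 J + 81 = 81 - 58 J$)
$\left(1836 + F{\left(-6,B \right)}\right) \left(3690 - 2672\right) = \left(1836 + \left(81 - -348\right)\right) \left(3690 - 2672\right) = \left(1836 + \left(81 + 348\right)\right) 1018 = \left(1836 + 429\right) 1018 = 2265 \cdot 1018 = 2305770$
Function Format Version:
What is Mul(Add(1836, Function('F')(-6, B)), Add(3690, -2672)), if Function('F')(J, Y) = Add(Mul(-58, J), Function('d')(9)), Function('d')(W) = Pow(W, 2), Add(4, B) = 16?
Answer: 2305770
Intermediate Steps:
B = 12 (B = Add(-4, 16) = 12)
Function('F')(J, Y) = Add(81, Mul(-58, J)) (Function('F')(J, Y) = Add(Mul(-58, J), Pow(9, 2)) = Add(Mul(-58, J), 81) = Add(81, Mul(-58, J)))
Mul(Add(1836, Function('F')(-6, B)), Add(3690, -2672)) = Mul(Add(1836, Add(81, Mul(-58, -6))), Add(3690, -2672)) = Mul(Add(1836, Add(81, 348)), 1018) = Mul(Add(1836, 429), 1018) = Mul(2265, 1018) = 2305770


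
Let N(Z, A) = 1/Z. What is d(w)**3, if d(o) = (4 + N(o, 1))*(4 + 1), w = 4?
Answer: 614125/64 ≈ 9595.7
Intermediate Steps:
d(o) = 20 + 5/o (d(o) = (4 + 1/o)*(4 + 1) = (4 + 1/o)*5 = 20 + 5/o)
d(w)**3 = (20 + 5/4)**3 = (85/4)**3 = 614125/64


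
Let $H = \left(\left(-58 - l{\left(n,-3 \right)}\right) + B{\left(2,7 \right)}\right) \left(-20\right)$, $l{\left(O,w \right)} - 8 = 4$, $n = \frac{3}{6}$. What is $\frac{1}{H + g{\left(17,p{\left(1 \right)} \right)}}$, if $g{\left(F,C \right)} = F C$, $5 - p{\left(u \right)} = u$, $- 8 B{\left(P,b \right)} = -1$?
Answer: $\frac{2}{2931} \approx 0.00068236$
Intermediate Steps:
$n = \frac{1}{2}$ ($n = 3 \cdot \frac{1}{6} = \frac{1}{2} \approx 0.5$)
$l{\left(O,w \right)} = 12$ ($l{\left(O,w \right)} = 8 + 4 = 12$)
$B{\left(P,b \right)} = \frac{1}{8}$ ($B{\left(P,b \right)} = \left(- \frac{1}{8}\right) \left(-1\right) = \frac{1}{8}$)
$p{\left(u \right)} = 5 - u$
$g{\left(F,C \right)} = C F$
$H = \frac{2795}{2}$ ($H = \left(\left(-58 - 12\right) + \frac{1}{8}\right) \left(-20\right) = \left(-70 + \frac{1}{8}\right) \left(-20\right) = \left(- \frac{559}{8}\right) \left(-20\right) = \frac{2795}{2} \approx 1397.5$)
$\frac{1}{H + g{\left(17,p{\left(1 \right)} \right)}} = \frac{1}{\frac{2795}{2} + \left(5 - 1\right) 17} = \frac{1}{\frac{2795}{2} + 4 \cdot 17} = \frac{1}{\frac{2795}{2} + 68} = \frac{1}{\frac{2931}{2}} = \frac{2}{2931}$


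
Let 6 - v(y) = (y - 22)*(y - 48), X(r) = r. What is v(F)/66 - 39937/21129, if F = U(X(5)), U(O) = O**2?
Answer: -350389/464838 ≈ -0.75379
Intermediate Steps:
F = 25 (F = 5**2 = 25)
v(y) = 6 - (-48 + y)*(-22 + y) (v(y) = 6 - (y - 22)*(y - 48) = 6 - (-22 + y)*(-48 + y) = 6 - (-48 + y)*(-22 + y))
v(F)/66 - 39937/21129 = (-1050 - 1*25**2 + 70*25)/66 - 39937/21129 = (-1050 - 1*625 + 1750)*(1/66) - 39937*1/21129 = (-1050 - 625 + 1750)*(1/66) - 39937/21129 = 75*(1/66) - 39937/21129 = 25/22 - 39937/21129 = -350389/464838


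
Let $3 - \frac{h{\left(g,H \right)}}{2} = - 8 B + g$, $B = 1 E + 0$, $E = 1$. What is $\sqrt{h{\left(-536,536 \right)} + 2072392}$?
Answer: $\sqrt{2073486} \approx 1440.0$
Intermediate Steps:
$B = 1$ ($B = 1 \cdot 1 + 0 = 1 + 0 = 1$)
$h{\left(g,H \right)} = 22 - 2 g$ ($h{\left(g,H \right)} = 6 - 2 \left(\left(-8\right) 1 + g\right) = 6 - 2 \left(-8 + g\right) = 6 - \left(-16 + 2 g\right) = 22 - 2 g$)
$\sqrt{h{\left(-536,536 \right)} + 2072392} = \sqrt{\left(22 - -1072\right) + 2072392} = \sqrt{\left(22 + 1072\right) + 2072392} = \sqrt{1094 + 2072392} = \sqrt{2073486}$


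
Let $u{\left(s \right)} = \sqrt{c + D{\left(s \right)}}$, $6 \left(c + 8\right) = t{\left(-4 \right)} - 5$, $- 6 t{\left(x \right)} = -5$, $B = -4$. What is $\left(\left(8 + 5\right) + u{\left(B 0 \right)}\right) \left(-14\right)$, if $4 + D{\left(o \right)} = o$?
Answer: $-182 - \frac{7 i \sqrt{457}}{3} \approx -182.0 - 49.881 i$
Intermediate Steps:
$t{\left(x \right)} = \frac{5}{6}$ ($t{\left(x \right)} = \left(- \frac{1}{6}\right) \left(-5\right) = \frac{5}{6}$)
$c = - \frac{313}{36}$ ($c = -8 + \frac{\frac{5}{6} - 5}{6} = -8 + \frac{1}{6} \left(- \frac{25}{6}\right) = -8 - \frac{25}{36} = - \frac{313}{36} \approx -8.6944$)
$D{\left(o \right)} = -4 + o$
$u{\left(s \right)} = \sqrt{- \frac{457}{36} + s}$ ($u{\left(s \right)} = \sqrt{- \frac{313}{36} + \left(-4 + s\right)} = \sqrt{- \frac{457}{36} + s}$)
$\left(\left(8 + 5\right) + u{\left(B 0 \right)}\right) \left(-14\right) = \left(\left(8 + 5\right) + \frac{\sqrt{-457 + 36 \left(\left(-4\right) 0\right)}}{6}\right) \left(-14\right) = \left(13 + \frac{\sqrt{-457 + 36 \cdot 0}}{6}\right) \left(-14\right) = \left(13 + \frac{\sqrt{-457 + 0}}{6}\right) \left(-14\right) = \left(13 + \frac{\sqrt{-457}}{6}\right) \left(-14\right) = \left(13 + \frac{i \sqrt{457}}{6}\right) \left(-14\right) = -182 - \frac{7 i \sqrt{457}}{3}$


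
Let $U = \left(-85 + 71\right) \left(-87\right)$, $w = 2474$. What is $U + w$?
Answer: $3692$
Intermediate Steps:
$U = 1218$ ($U = \left(-14\right) \left(-87\right) = 1218$)
$U + w = 1218 + 2474 = 3692$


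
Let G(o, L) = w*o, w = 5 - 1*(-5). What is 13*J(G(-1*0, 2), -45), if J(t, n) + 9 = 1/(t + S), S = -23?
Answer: -2704/23 ≈ -117.57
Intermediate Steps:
w = 10 (w = 5 + 5 = 10)
G(o, L) = 10*o
J(t, n) = -9 + 1/(-23 + t) (J(t, n) = -9 + 1/(t - 23) = -9 + 1/(-23 + t))
13*J(G(-1*0, 2), -45) = 13*((208 - 90*(-1*0))/(-23 + 10*(-1*0))) = 13*((208 - 90*0)/(-23 + 10*0)) = 13*((208 - 9*0)/(-23 + 0)) = 13*((208 + 0)/(-23)) = 13*(-1/23*208) = 13*(-208/23) = -2704/23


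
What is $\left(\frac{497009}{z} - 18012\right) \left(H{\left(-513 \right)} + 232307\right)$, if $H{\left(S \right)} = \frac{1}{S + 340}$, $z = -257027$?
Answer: $- \frac{186078285353343630}{44465671} \approx -4.1848 \cdot 10^{9}$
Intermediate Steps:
$H{\left(S \right)} = \frac{1}{340 + S}$
$\left(\frac{497009}{z} - 18012\right) \left(H{\left(-513 \right)} + 232307\right) = \left(\frac{497009}{-257027} - 18012\right) \left(\frac{1}{340 - 513} + 232307\right) = \left(497009 \left(- \frac{1}{257027}\right) - 18012\right) \left(\frac{1}{-173} + 232307\right) = \left(- \frac{497009}{257027} - 18012\right) \left(- \frac{1}{173} + 232307\right) = \left(- \frac{4630067333}{257027}\right) \frac{40189110}{173} = - \frac{186078285353343630}{44465671}$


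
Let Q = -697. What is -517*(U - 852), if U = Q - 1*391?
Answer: 1002980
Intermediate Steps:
U = -1088 (U = -697 - 1*391 = -697 - 391 = -1088)
-517*(U - 852) = -517*(-1088 - 852) = -517*(-1940) = 1002980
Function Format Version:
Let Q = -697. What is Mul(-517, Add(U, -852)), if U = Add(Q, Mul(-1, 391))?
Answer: 1002980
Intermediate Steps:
U = -1088 (U = Add(-697, Mul(-1, 391)) = Add(-697, -391) = -1088)
Mul(-517, Add(U, -852)) = Mul(-517, Add(-1088, -852)) = Mul(-517, -1940) = 1002980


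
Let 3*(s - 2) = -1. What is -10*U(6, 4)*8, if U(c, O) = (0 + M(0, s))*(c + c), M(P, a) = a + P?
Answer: -1600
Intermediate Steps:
s = 5/3 (s = 2 + (⅓)*(-1) = 2 - ⅓ = 5/3 ≈ 1.6667)
M(P, a) = P + a
U(c, O) = 10*c/3 (U(c, O) = (0 + (0 + 5/3))*(c + c) = (0 + 5/3)*(2*c) = 5*(2*c)/3 = 10*c/3)
-10*U(6, 4)*8 = -100*6/3*8 = -10*20*8 = -200*8 = -1600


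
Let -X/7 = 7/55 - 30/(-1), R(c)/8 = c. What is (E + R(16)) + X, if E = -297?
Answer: -20894/55 ≈ -379.89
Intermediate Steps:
R(c) = 8*c
X = -11599/55 (X = -7*(7/55 - 30/(-1)) = -7*(7*(1/55) - 30*(-1)) = -7*(7/55 + 30) = -7*1657/55 = -11599/55 ≈ -210.89)
(E + R(16)) + X = (-297 + 8*16) - 11599/55 = (-297 + 128) - 11599/55 = -169 - 11599/55 = -20894/55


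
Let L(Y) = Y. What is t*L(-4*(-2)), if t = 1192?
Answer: 9536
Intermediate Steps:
t*L(-4*(-2)) = 1192*(-4*(-2)) = 1192*8 = 9536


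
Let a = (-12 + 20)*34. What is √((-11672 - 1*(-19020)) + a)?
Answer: 2*√1905 ≈ 87.293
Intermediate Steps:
a = 272 (a = 8*34 = 272)
√((-11672 - 1*(-19020)) + a) = √((-11672 - 1*(-19020)) + 272) = √((-11672 + 19020) + 272) = √(7348 + 272) = √7620 = 2*√1905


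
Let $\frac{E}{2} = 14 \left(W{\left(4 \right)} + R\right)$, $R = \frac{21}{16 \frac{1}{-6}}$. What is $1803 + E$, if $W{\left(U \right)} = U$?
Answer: $\frac{3389}{2} \approx 1694.5$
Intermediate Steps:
$R = - \frac{63}{8}$ ($R = \frac{21}{16 \left(- \frac{1}{6}\right)} = \frac{21}{- \frac{8}{3}} = 21 \left(- \frac{3}{8}\right) = - \frac{63}{8} \approx -7.875$)
$E = - \frac{217}{2}$ ($E = 2 \cdot 14 \left(4 - \frac{63}{8}\right) = 2 \cdot 14 \left(- \frac{31}{8}\right) = 2 \left(- \frac{217}{4}\right) = - \frac{217}{2} \approx -108.5$)
$1803 + E = 1803 - \frac{217}{2} = \frac{3389}{2}$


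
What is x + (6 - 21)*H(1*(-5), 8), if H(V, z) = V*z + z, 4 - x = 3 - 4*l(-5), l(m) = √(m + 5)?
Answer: 481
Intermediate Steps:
l(m) = √(5 + m)
x = 1 (x = 4 - (3 - 4*√(5 - 5)) = 4 - (3 - 4*√0) = 4 - (3 - 4*0) = 4 - (3 + 0) = 4 - 1*3 = 4 - 3 = 1)
H(V, z) = z + V*z
x + (6 - 21)*H(1*(-5), 8) = 1 + (6 - 21)*(8*(1 + 1*(-5))) = 1 - 120*(1 - 5) = 1 - 120*(-4) = 1 - 15*(-32) = 1 + 480 = 481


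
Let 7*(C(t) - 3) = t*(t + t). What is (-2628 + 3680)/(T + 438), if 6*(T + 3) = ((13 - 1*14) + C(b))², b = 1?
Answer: 154644/64073 ≈ 2.4136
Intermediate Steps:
C(t) = 3 + 2*t²/7 (C(t) = 3 + (t*(t + t))/7 = 3 + (t*(2*t))/7 = 3 + (2*t²)/7 = 3 + 2*t²/7)
T = -313/147 (T = -3 + ((13 - 1*14) + (3 + (2/7)*1²))²/6 = -3 + ((13 - 14) + (3 + (2/7)*1))²/6 = -3 + (-1 + (3 + 2/7))²/6 = -3 + (-1 + 23/7)²/6 = -3 + (16/7)²/6 = -3 + (⅙)*(256/49) = -3 + 128/147 = -313/147 ≈ -2.1292)
(-2628 + 3680)/(T + 438) = (-2628 + 3680)/(-313/147 + 438) = 1052/(64073/147) = 1052*(147/64073) = 154644/64073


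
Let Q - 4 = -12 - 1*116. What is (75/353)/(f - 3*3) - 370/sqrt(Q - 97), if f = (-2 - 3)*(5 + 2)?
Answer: -75/15532 + 370*I*sqrt(221)/221 ≈ -0.0048287 + 24.889*I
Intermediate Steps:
Q = -124 (Q = 4 + (-12 - 1*116) = 4 + (-12 - 116) = 4 - 128 = -124)
f = -35 (f = -5*7 = -35)
(75/353)/(f - 3*3) - 370/sqrt(Q - 97) = (75/353)/(-35 - 3*3) - 370/sqrt(-124 - 97) = (75*(1/353))/(-35 - 9) - 370*(-I*sqrt(221)/221) = (75/353)/(-44) - 370*(-I*sqrt(221)/221) = (75/353)*(-1/44) - (-370)*I*sqrt(221)/221 = -75/15532 + 370*I*sqrt(221)/221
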